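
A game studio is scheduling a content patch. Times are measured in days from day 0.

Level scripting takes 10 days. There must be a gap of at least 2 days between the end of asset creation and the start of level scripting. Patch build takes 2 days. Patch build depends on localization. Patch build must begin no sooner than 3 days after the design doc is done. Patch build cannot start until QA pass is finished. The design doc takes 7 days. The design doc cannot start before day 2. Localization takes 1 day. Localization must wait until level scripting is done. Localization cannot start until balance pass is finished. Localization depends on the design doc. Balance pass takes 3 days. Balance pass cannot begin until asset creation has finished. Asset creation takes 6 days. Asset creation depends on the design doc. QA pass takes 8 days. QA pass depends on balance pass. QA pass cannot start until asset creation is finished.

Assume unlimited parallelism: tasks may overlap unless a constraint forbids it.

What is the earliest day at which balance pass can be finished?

18

The design doc cannot begin until its own release at day 2. It runs from day 2 to 2 + 7 = day 9.
Asset creation cannot begin until the design doc (finishes day 9). It runs from day 9 to 9 + 6 = day 15.
Balance pass waits on asset creation (finishes day 15), so it starts at day 15 and finishes at 15 + 3 = day 18.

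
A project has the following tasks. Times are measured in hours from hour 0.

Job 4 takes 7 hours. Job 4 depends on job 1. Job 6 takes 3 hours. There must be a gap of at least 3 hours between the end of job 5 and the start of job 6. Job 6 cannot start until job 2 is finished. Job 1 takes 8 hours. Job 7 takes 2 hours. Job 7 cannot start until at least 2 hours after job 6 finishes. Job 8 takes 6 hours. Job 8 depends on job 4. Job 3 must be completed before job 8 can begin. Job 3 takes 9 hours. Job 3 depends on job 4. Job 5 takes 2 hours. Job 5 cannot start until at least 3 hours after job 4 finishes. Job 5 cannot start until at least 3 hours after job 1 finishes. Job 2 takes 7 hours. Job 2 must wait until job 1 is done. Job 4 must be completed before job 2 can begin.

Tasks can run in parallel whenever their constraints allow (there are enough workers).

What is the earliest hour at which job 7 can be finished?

Job 1 can start immediately at hour 0; it finishes at hour 8.
After job 1 (finishes hour 8), job 4 can start at hour 8 and finishes at hour 15.
Job 5 has to wait for job 4 (finishes hour 15, plus 3-hour gap → hour 18); job 1 (finishes hour 8, plus 3-hour gap → hour 11). The latest of these is hour 18, so job 5 runs hour 18 to 18 + 2 = hour 20.
Job 2 cannot start until job 1 (finishes hour 8); job 4 (finishes hour 15). The controlling bound is hour 15, so job 2 finishes at 15 + 7 = hour 22.
Job 6 needs all of job 5 (finishes hour 20, plus 3-hour gap → hour 23); job 2 (finishes hour 22). That puts its earliest start at hour 23; it finishes at 23 + 3 = hour 26.
After job 6 (finishes hour 26, plus 2-hour gap → hour 28), job 7 can start at hour 28 and finishes at hour 30.

30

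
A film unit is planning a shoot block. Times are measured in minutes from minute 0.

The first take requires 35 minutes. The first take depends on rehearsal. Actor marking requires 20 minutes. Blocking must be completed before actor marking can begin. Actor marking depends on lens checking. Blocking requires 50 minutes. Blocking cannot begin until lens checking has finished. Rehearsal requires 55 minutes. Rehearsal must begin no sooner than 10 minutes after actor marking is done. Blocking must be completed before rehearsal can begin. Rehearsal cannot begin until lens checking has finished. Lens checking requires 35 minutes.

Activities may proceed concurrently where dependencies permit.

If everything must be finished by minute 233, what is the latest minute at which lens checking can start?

The first take has no dependents, so it just needs to finish by minute 233. Starting by 233 − 35 = minute 198 achieves that.
Since the first take (must start by minute 198) depends on it, rehearsal must finish by minute 198. Backing off its 55-minute duration gives a latest start of minute 143.
Since rehearsal (must start by minute 143, minus 10-minute gap → minute 133) depends on it, actor marking must finish by minute 133. Backing off its 20-minute duration gives a latest start of minute 113.
Blocking feeds actor marking (must start by minute 113); rehearsal (must start by minute 143). Taking the minimum, blocking must finish by minute 113 and start by 113 − 50 = minute 63.
Lens checking must finish in time for blocking (must start by minute 63); actor marking (must start by minute 113); rehearsal (must start by minute 143). The tightest is minute 63, so lens checking must start by 63 − 35 = minute 28.

28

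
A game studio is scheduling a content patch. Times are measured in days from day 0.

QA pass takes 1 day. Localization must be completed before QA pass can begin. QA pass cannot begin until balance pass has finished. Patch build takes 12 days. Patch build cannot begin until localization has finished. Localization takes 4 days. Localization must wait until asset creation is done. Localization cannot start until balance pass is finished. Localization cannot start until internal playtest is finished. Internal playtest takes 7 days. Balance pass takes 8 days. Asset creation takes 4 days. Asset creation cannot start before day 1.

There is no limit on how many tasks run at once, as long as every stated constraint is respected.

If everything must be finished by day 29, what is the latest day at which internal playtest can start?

To finish by day 29, QA pass (duration 1) must start no later than day 28.
Patch build must finish by day 29; it takes 12 days, so it must start by 29 − 12 = day 17.
For localization: QA pass (must start by day 28); patch build (must start by day 17). The most restrictive is day 17; with a 4-day duration, localization must start by day 13.
Internal playtest must finish before localization (must start by day 13). With a 7-day duration, internal playtest must start by 13 − 7 = day 6.

6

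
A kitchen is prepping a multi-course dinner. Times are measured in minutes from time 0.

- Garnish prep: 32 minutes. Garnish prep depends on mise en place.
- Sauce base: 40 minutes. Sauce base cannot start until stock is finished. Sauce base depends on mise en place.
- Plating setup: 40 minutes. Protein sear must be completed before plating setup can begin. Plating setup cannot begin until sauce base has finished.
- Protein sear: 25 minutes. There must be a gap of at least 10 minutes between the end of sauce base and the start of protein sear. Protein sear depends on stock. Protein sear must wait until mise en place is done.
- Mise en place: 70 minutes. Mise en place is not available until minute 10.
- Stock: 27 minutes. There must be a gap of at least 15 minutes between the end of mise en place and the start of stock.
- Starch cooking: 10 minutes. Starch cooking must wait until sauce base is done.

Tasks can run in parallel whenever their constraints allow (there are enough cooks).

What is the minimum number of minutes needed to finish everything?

Mise en place waits on its own release at minute 10, so it starts at minute 10 and finishes at 10 + 70 = minute 80.
Garnish prep cannot begin until mise en place (finishes minute 80). It runs from minute 80 to 80 + 32 = minute 112.
Stock cannot begin until mise en place (finishes minute 80, plus 15-minute gap → minute 95). It runs from minute 95 to 95 + 27 = minute 122.
Sauce base needs all of stock (finishes minute 122); mise en place (finishes minute 80). That puts its earliest start at minute 122; it finishes at 122 + 40 = minute 162.
Starch cooking waits on sauce base (finishes minute 162), so it starts at minute 162 and finishes at 162 + 10 = minute 172.
Protein sear has to wait for sauce base (finishes minute 162, plus 10-minute gap → minute 172); stock (finishes minute 122); mise en place (finishes minute 80). The latest of these is minute 172, so protein sear runs minute 172 to 172 + 25 = minute 197.
For plating setup: protein sear (finishes minute 197); sauce base (finishes minute 162). Taking the maximum gives a start of minute 197, and it finishes at 197 + 40 = minute 237.
All tasks are finished once the last one completes. Finish times: Mise en place at 80, Stock at 122, Sauce base at 162, Protein sear at 197, Starch cooking at 172, Plating setup at 237, Garnish prep at 112. The latest is minute 237.

237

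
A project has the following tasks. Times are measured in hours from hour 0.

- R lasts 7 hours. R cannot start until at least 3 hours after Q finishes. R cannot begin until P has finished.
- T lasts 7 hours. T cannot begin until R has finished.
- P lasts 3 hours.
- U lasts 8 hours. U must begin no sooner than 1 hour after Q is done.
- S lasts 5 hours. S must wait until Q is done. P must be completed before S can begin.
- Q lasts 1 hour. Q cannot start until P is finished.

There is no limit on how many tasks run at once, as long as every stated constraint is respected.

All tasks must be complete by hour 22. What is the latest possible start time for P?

1

T has no dependents, so it just needs to finish by hour 22. Starting by 22 − 7 = hour 15 achieves that.
R must finish before T (must start by hour 15). With a 7-hour duration, R must start by 15 − 7 = hour 8.
S has no dependents, so it just needs to finish by hour 22. Starting by 22 − 5 = hour 17 achieves that.
Nothing follows U; the deadline of hour 22 is its only limit. It must start by 22 − 8 = hour 14.
For Q: R (must start by hour 8, minus 3-hour gap → hour 5); S (must start by hour 17); U (must start by hour 14, minus 1-hour gap → hour 13). The most restrictive is hour 5; with a 1-hour duration, Q must start by hour 4.
P feeds Q (must start by hour 4); R (must start by hour 8); S (must start by hour 17). Taking the minimum, P must finish by hour 4 and start by 4 − 3 = hour 1.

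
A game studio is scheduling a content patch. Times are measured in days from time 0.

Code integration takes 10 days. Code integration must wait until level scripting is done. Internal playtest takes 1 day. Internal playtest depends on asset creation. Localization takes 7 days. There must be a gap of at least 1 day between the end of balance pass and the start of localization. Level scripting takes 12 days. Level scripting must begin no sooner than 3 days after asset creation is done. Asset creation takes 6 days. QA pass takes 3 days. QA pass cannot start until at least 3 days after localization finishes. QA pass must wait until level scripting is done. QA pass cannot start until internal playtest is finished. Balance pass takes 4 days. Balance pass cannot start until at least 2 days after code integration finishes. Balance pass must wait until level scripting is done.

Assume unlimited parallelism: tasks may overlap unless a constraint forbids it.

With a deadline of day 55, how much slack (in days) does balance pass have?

Asset creation can start immediately at day 0; it finishes at day 6.
Level scripting waits on asset creation (finishes day 6, plus 3-day gap → day 9), so it starts at day 9 and finishes at 9 + 12 = day 21.
Code integration waits on level scripting (finishes day 21), so it starts at day 21 and finishes at 21 + 10 = day 31.
Balance pass needs all of code integration (finishes day 31, plus 2-day gap → day 33); level scripting (finishes day 21). That puts its earliest start at day 33; it finishes at 33 + 4 = day 37.

Working backward from the deadline:
To finish by day 55, QA pass (duration 3) must start no later than day 52.
Localization must finish before QA pass (must start by day 52, minus 3-day gap → day 49). With a 7-day duration, localization must start by 49 − 7 = day 42.
Since localization (must start by day 42, minus 1-day gap → day 41) depends on it, balance pass must finish by day 41. Backing off its 4-day duration gives a latest start of day 37.
So balance pass can start as early as day 33 and as late as day 37, giving 37 − 33 = 4 days of slack.

4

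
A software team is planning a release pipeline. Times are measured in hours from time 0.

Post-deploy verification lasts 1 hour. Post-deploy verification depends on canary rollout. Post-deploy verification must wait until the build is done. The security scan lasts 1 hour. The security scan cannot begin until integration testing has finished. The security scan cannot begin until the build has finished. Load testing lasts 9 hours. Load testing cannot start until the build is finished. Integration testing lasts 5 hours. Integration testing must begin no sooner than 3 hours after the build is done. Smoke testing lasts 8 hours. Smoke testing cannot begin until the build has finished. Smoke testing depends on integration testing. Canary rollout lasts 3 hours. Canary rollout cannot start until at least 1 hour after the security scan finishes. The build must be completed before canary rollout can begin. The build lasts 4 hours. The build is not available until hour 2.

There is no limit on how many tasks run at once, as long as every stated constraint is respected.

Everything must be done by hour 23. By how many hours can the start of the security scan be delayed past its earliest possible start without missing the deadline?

3

The build waits on its own release at hour 2, so it starts at hour 2 and finishes at 2 + 4 = hour 6.
Integration testing waits on the build (finishes hour 6, plus 3-hour gap → hour 9), so it starts at hour 9 and finishes at 9 + 5 = hour 14.
For the security scan: integration testing (finishes hour 14); the build (finishes hour 6). Taking the maximum gives a start of hour 14, and it finishes at 14 + 1 = hour 15.

Working backward from the deadline:
Post-deploy verification must finish by hour 23; it takes 1 hour, so it must start by 23 − 1 = hour 22.
Canary rollout feeds into post-deploy verification (must start by hour 22); so canary rollout must finish by hour 22 and therefore start by hour 19.
The security scan has to be done before canary rollout (must start by hour 19, minus 1-hour gap → hour 18). That means finishing by hour 18, i.e. starting by 18 − 1 = hour 17.
So the security scan can start as early as hour 14 and as late as hour 17, giving 17 − 14 = 3 hours of slack.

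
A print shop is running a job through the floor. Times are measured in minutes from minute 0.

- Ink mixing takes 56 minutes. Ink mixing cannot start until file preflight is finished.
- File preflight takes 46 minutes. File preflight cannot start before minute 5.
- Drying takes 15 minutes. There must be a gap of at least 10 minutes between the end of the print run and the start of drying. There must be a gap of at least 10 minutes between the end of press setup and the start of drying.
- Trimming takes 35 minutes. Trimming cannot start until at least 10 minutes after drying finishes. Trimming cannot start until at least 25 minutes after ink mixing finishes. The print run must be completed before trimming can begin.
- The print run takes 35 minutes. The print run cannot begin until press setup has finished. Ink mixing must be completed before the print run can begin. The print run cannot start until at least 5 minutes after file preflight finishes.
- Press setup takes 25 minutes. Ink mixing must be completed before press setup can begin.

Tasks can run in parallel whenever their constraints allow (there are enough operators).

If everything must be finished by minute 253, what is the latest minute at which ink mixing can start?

67

Trimming has no dependents, so it just needs to finish by minute 253. Starting by 253 − 35 = minute 218 achieves that.
Drying feeds into trimming (must start by minute 218, minus 10-minute gap → minute 208); so drying must finish by minute 208 and therefore start by minute 193.
The print run has several dependents: drying (must start by minute 193, minus 10-minute gap → minute 183); trimming (must start by minute 218). The earliest of those limits is minute 183, so the print run must start by 183 − 35 = minute 148.
For press setup: the print run (must start by minute 148); drying (must start by minute 193, minus 10-minute gap → minute 183). The most restrictive is minute 148; with a 25-minute duration, press setup must start by minute 123.
Ink mixing has several dependents: press setup (must start by minute 123); the print run (must start by minute 148); trimming (must start by minute 218, minus 25-minute gap → minute 193). The earliest of those limits is minute 123, so ink mixing must start by 123 − 56 = minute 67.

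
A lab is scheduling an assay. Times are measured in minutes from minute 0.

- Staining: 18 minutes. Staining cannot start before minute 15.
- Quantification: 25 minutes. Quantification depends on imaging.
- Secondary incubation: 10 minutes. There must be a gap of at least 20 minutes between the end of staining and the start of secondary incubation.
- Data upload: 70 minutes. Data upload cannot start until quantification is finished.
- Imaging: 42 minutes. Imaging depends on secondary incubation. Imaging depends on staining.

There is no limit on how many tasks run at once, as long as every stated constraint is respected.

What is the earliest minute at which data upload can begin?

After its own release at minute 15, staining can start at minute 15 and finishes at minute 33.
After staining (finishes minute 33, plus 20-minute gap → minute 53), secondary incubation can start at minute 53 and finishes at minute 63.
Imaging has to wait for secondary incubation (finishes minute 63); staining (finishes minute 33). The latest of these is minute 63, so imaging runs minute 63 to 63 + 42 = minute 105.
After imaging (finishes minute 105), quantification can start at minute 105 and finishes at minute 130.
Data upload waits on quantification (finishes minute 130), so the earliest it can start is minute 130.

130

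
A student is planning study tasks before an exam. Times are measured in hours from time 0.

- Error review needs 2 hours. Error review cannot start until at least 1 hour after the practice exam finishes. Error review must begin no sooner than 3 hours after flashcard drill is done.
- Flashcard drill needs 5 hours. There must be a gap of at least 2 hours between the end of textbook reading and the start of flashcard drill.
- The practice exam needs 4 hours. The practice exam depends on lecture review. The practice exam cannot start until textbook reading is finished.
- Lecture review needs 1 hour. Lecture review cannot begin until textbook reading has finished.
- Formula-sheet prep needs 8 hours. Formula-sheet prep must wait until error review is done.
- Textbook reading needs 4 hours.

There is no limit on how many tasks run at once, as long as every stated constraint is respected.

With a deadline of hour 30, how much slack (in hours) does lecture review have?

10

Textbook reading can start immediately at hour 0; it finishes at hour 4.
After textbook reading (finishes hour 4), lecture review can start at hour 4 and finishes at hour 5.

Working backward from the deadline:
To finish by hour 30, formula-sheet prep (duration 8) must start no later than hour 22.
Error review must finish before formula-sheet prep (must start by hour 22). With a 2-hour duration, error review must start by 22 − 2 = hour 20.
Since error review (must start by hour 20, minus 1-hour gap → hour 19) depends on it, the practice exam must finish by hour 19. Backing off its 4-hour duration gives a latest start of hour 15.
Lecture review has to be done before the practice exam (must start by hour 15). That means finishing by hour 15, i.e. starting by 15 − 1 = hour 14.
So lecture review can start as early as hour 4 and as late as hour 14, giving 14 − 4 = 10 hours of slack.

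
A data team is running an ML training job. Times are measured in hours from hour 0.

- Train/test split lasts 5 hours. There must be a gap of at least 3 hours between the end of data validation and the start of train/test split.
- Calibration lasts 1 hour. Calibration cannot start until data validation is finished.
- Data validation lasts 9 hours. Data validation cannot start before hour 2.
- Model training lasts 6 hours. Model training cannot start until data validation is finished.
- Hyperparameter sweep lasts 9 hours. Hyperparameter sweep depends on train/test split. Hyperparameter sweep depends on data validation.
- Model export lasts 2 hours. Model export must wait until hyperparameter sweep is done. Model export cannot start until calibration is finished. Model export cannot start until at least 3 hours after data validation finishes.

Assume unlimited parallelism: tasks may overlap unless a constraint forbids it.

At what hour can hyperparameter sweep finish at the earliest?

28

Data validation cannot begin until its own release at hour 2. It runs from hour 2 to 2 + 9 = hour 11.
After data validation (finishes hour 11, plus 3-hour gap → hour 14), train/test split can start at hour 14 and finishes at hour 19.
Hyperparameter sweep cannot start until train/test split (finishes hour 19); data validation (finishes hour 11). The controlling bound is hour 19, so hyperparameter sweep finishes at 19 + 9 = hour 28.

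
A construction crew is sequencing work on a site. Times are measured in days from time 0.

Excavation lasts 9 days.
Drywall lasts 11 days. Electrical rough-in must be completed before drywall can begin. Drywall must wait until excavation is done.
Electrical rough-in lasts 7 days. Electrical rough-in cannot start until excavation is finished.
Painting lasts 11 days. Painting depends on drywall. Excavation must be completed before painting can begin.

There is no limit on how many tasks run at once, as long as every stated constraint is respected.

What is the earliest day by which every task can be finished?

38

Excavation has no prerequisites, so it starts at day 0 and finishes at day 9.
After excavation (finishes day 9), electrical rough-in can start at day 9 and finishes at day 16.
For drywall: electrical rough-in (finishes day 16); excavation (finishes day 9). Taking the maximum gives a start of day 16, and it finishes at 16 + 11 = day 27.
For painting: drywall (finishes day 27); excavation (finishes day 9). Taking the maximum gives a start of day 27, and it finishes at 27 + 11 = day 38.
All tasks are finished once the last one completes. Finish times: Excavation at 9, Electrical rough-in at 16, Drywall at 27, Painting at 38. The latest is day 38.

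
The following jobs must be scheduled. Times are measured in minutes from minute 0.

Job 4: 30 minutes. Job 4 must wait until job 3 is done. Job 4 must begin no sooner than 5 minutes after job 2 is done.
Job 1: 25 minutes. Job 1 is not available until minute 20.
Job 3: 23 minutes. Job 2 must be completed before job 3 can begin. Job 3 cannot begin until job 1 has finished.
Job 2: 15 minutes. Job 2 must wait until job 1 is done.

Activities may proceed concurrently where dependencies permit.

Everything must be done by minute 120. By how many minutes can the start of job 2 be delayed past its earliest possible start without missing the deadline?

Job 1 cannot begin until its own release at minute 20. It runs from minute 20 to 20 + 25 = minute 45.
After job 1 (finishes minute 45), job 2 can start at minute 45 and finishes at minute 60.

Working backward from the deadline:
To finish by minute 120, job 4 (duration 30) must start no later than minute 90.
Job 3 feeds into job 4 (must start by minute 90); so job 3 must finish by minute 90 and therefore start by minute 67.
Job 2 feeds job 3 (must start by minute 67); job 4 (must start by minute 90, minus 5-minute gap → minute 85). Taking the minimum, job 2 must finish by minute 67 and start by 67 − 15 = minute 52.
So job 2 can start as early as minute 45 and as late as minute 52, giving 52 − 45 = 7 minutes of slack.

7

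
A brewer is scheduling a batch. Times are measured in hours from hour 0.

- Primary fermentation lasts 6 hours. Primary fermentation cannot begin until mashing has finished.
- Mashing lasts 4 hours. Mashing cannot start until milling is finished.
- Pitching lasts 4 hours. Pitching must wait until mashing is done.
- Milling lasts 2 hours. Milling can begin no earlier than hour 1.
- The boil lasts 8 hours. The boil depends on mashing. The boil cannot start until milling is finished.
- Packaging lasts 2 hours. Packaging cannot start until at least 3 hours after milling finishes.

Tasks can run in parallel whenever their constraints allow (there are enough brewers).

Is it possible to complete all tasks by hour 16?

Milling waits on its own release at hour 1, so it starts at hour 1 and finishes at 1 + 2 = hour 3.
Packaging waits on milling (finishes hour 3, plus 3-hour gap → hour 6), so it starts at hour 6 and finishes at 6 + 2 = hour 8.
After milling (finishes hour 3), mashing can start at hour 3 and finishes at hour 7.
After mashing (finishes hour 7), primary fermentation can start at hour 7 and finishes at hour 13.
After mashing (finishes hour 7), pitching can start at hour 7 and finishes at hour 11.
The boil has to wait for mashing (finishes hour 7); milling (finishes hour 3). The latest of these is hour 7, so the boil runs hour 7 to 7 + 8 = hour 15.
Every task is finished by hour 15, which is no later than the deadline of 16, so the schedule is feasible.

Yes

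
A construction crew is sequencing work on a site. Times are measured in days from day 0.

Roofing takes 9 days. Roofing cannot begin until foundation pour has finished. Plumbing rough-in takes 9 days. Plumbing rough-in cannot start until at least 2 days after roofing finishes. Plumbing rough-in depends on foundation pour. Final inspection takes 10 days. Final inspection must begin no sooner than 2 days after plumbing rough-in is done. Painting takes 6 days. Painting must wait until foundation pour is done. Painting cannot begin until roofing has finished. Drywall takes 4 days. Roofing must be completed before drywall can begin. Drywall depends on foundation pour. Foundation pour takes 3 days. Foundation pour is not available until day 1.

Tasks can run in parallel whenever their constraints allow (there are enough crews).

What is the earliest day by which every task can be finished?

36

Foundation pour cannot begin until its own release at day 1. It runs from day 1 to 1 + 3 = day 4.
Roofing cannot begin until foundation pour (finishes day 4). It runs from day 4 to 4 + 9 = day 13.
For painting: foundation pour (finishes day 4); roofing (finishes day 13). Taking the maximum gives a start of day 13, and it finishes at 13 + 6 = day 19.
Drywall needs all of roofing (finishes day 13); foundation pour (finishes day 4). That puts its earliest start at day 13; it finishes at 13 + 4 = day 17.
Plumbing rough-in cannot start until roofing (finishes day 13, plus 2-day gap → day 15); foundation pour (finishes day 4). The controlling bound is day 15, so plumbing rough-in finishes at 15 + 9 = day 24.
Final inspection waits on plumbing rough-in (finishes day 24, plus 2-day gap → day 26), so it starts at day 26 and finishes at 26 + 10 = day 36.
All tasks are finished once the last one completes. Finish times: Foundation pour at 4, Roofing at 13, Plumbing rough-in at 24, Drywall at 17, Painting at 19, Final inspection at 36. The latest is day 36.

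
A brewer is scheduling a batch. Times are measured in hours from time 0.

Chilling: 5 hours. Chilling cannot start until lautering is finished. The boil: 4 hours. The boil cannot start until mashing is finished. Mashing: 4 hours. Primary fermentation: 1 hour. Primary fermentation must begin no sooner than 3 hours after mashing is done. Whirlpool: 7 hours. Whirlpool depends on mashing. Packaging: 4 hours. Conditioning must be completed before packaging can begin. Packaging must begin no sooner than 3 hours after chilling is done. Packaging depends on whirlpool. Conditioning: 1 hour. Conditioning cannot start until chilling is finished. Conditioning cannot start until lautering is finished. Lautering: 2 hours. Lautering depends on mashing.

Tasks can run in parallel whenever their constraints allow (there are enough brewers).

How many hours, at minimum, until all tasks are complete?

Mashing has no prerequisites, so it starts at hour 0 and finishes at hour 4.
After mashing (finishes hour 4, plus 3-hour gap → hour 7), primary fermentation can start at hour 7 and finishes at hour 8.
Whirlpool waits on mashing (finishes hour 4), so it starts at hour 4 and finishes at 4 + 7 = hour 11.
After mashing (finishes hour 4), the boil can start at hour 4 and finishes at hour 8.
Lautering cannot begin until mashing (finishes hour 4). It runs from hour 4 to 4 + 2 = hour 6.
Chilling cannot begin until lautering (finishes hour 6). It runs from hour 6 to 6 + 5 = hour 11.
Conditioning needs all of chilling (finishes hour 11); lautering (finishes hour 6). That puts its earliest start at hour 11; it finishes at 11 + 1 = hour 12.
Packaging has to wait for conditioning (finishes hour 12); chilling (finishes hour 11, plus 3-hour gap → hour 14); whirlpool (finishes hour 11). The latest of these is hour 14, so packaging runs hour 14 to 14 + 4 = hour 18.
All tasks are finished once the last one completes. Finish times: Mashing at 4, Lautering at 6, The boil at 8, Whirlpool at 11, Chilling at 11, Primary fermentation at 8, Conditioning at 12, Packaging at 18. The latest is hour 18.

18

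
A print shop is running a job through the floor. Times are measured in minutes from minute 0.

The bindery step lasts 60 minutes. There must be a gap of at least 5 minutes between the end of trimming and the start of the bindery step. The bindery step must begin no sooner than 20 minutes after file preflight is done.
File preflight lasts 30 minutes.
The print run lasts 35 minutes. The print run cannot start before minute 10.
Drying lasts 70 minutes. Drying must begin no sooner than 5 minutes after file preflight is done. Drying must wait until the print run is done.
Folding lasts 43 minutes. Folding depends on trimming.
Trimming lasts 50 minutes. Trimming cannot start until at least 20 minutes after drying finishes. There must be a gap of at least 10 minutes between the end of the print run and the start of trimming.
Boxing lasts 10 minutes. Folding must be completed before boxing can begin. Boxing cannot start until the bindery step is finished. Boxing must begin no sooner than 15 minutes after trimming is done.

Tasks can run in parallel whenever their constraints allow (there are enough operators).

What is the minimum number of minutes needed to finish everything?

The print run waits on its own release at minute 10, so it starts at minute 10 and finishes at 10 + 35 = minute 45.
Nothing blocks file preflight, so it runs from minute 0 to minute 30.
Drying has to wait for file preflight (finishes minute 30, plus 5-minute gap → minute 35); the print run (finishes minute 45). The latest of these is minute 45, so drying runs minute 45 to 45 + 70 = minute 115.
Trimming cannot start until drying (finishes minute 115, plus 20-minute gap → minute 135); the print run (finishes minute 45, plus 10-minute gap → minute 55). The controlling bound is minute 135, so trimming finishes at 135 + 50 = minute 185.
For the bindery step: trimming (finishes minute 185, plus 5-minute gap → minute 190); file preflight (finishes minute 30, plus 20-minute gap → minute 50). Taking the maximum gives a start of minute 190, and it finishes at 190 + 60 = minute 250.
Folding cannot begin until trimming (finishes minute 185). It runs from minute 185 to 185 + 43 = minute 228.
Boxing cannot start until folding (finishes minute 228); the bindery step (finishes minute 250); trimming (finishes minute 185, plus 15-minute gap → minute 200). The controlling bound is minute 250, so boxing finishes at 250 + 10 = minute 260.
All tasks are finished once the last one completes. Finish times: File preflight at 30, The print run at 45, Drying at 115, Trimming at 185, Folding at 228, The bindery step at 250, Boxing at 260. The latest is minute 260.

260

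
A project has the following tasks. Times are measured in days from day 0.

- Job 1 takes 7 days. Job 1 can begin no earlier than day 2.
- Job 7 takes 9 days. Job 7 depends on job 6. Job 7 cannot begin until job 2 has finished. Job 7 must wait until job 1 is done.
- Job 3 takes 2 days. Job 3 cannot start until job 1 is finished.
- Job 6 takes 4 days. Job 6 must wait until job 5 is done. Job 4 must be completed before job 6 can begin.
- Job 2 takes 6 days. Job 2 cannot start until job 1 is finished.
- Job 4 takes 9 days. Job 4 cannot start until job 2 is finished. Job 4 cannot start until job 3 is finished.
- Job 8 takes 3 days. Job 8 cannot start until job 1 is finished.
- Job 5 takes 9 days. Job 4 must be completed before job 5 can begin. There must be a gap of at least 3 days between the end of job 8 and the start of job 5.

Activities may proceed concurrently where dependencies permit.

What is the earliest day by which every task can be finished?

Job 1 waits on its own release at day 2, so it starts at day 2 and finishes at 2 + 7 = day 9.
Job 8 cannot begin until job 1 (finishes day 9). It runs from day 9 to 9 + 3 = day 12.
Job 3 cannot begin until job 1 (finishes day 9). It runs from day 9 to 9 + 2 = day 11.
Job 2 waits on job 1 (finishes day 9), so it starts at day 9 and finishes at 9 + 6 = day 15.
Job 4 needs all of job 2 (finishes day 15); job 3 (finishes day 11). That puts its earliest start at day 15; it finishes at 15 + 9 = day 24.
Job 5 has to wait for job 4 (finishes day 24); job 8 (finishes day 12, plus 3-day gap → day 15). The latest of these is day 24, so job 5 runs day 24 to 24 + 9 = day 33.
Job 6 needs all of job 5 (finishes day 33); job 4 (finishes day 24). That puts its earliest start at day 33; it finishes at 33 + 4 = day 37.
Job 7 needs all of job 6 (finishes day 37); job 2 (finishes day 15); job 1 (finishes day 9). That puts its earliest start at day 37; it finishes at 37 + 9 = day 46.
All tasks are finished once the last one completes. Finish times: Job 1 at 9, Job 2 at 15, Job 3 at 11, Job 4 at 24, Job 5 at 33, Job 6 at 37, Job 7 at 46, Job 8 at 12. The latest is day 46.

46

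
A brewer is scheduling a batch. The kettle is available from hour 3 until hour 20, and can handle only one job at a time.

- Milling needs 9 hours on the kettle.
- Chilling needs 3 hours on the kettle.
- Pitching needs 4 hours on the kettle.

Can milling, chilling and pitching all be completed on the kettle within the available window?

The kettle window is 20 − 3 = 17 hours.
Running back to back, the jobs need 9 + 3 + 4 = 16 hours on the kettle.
Since 16 ≤ 17, they fit within the window.

Yes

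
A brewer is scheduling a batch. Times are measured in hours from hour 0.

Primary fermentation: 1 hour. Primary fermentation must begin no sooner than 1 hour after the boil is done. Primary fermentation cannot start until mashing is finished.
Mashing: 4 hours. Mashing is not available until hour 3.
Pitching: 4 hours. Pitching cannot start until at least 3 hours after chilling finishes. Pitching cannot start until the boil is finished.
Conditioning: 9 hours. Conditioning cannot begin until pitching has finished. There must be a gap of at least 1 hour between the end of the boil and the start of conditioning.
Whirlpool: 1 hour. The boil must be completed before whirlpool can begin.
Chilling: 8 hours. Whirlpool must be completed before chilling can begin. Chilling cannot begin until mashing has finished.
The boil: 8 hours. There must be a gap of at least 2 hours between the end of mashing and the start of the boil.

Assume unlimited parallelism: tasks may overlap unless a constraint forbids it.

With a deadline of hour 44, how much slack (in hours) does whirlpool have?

2

Mashing cannot begin until its own release at hour 3. It runs from hour 3 to 3 + 4 = hour 7.
After mashing (finishes hour 7, plus 2-hour gap → hour 9), the boil can start at hour 9 and finishes at hour 17.
Whirlpool waits on the boil (finishes hour 17), so it starts at hour 17 and finishes at 17 + 1 = hour 18.

Working backward from the deadline:
To finish by hour 44, conditioning (duration 9) must start no later than hour 35.
Pitching must finish before conditioning (must start by hour 35). With a 4-hour duration, pitching must start by 35 − 4 = hour 31.
Chilling must finish before pitching (must start by hour 31, minus 3-hour gap → hour 28). With an 8-hour duration, chilling must start by 28 − 8 = hour 20.
Whirlpool must finish before chilling (must start by hour 20). With a 1-hour duration, whirlpool must start by 20 − 1 = hour 19.
So whirlpool can start as early as hour 17 and as late as hour 19, giving 19 − 17 = 2 hours of slack.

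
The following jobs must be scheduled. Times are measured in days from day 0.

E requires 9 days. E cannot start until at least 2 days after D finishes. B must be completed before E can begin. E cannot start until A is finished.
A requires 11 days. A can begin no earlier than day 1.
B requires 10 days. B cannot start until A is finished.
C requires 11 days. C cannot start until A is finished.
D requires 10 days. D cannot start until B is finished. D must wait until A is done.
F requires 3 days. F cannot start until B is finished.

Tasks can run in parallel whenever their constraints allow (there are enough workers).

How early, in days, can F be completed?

25

After its own release at day 1, A can start at day 1 and finishes at day 12.
B cannot begin until A (finishes day 12). It runs from day 12 to 12 + 10 = day 22.
After B (finishes day 22), F can start at day 22 and finishes at day 25.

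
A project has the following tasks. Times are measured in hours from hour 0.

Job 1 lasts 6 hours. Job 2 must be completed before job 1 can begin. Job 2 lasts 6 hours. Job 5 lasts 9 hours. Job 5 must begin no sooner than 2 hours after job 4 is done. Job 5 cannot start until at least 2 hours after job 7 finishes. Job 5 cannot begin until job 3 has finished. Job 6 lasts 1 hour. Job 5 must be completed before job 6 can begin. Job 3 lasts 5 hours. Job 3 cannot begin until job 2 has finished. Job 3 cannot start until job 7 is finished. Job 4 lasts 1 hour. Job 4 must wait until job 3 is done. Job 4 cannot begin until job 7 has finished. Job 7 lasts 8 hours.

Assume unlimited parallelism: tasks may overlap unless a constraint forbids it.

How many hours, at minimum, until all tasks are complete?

26

Job 7 has no prerequisites, so it starts at hour 0 and finishes at hour 8.
Nothing blocks job 2, so it runs from hour 0 to hour 6.
Job 3 needs all of job 2 (finishes hour 6); job 7 (finishes hour 8). That puts its earliest start at hour 8; it finishes at 8 + 5 = hour 13.
Job 4 cannot start until job 3 (finishes hour 13); job 7 (finishes hour 8). The controlling bound is hour 13, so job 4 finishes at 13 + 1 = hour 14.
For job 5: job 4 (finishes hour 14, plus 2-hour gap → hour 16); job 7 (finishes hour 8, plus 2-hour gap → hour 10); job 3 (finishes hour 13). Taking the maximum gives a start of hour 16, and it finishes at 16 + 9 = hour 25.
Job 6 waits on job 5 (finishes hour 25), so it starts at hour 25 and finishes at 25 + 1 = hour 26.
Job 1 cannot begin until job 2 (finishes hour 6). It runs from hour 6 to 6 + 6 = hour 12.
All tasks are finished once the last one completes. Finish times: Job 1 at 12, Job 2 at 6, Job 3 at 13, Job 4 at 14, Job 5 at 25, Job 6 at 26, Job 7 at 8. The latest is hour 26.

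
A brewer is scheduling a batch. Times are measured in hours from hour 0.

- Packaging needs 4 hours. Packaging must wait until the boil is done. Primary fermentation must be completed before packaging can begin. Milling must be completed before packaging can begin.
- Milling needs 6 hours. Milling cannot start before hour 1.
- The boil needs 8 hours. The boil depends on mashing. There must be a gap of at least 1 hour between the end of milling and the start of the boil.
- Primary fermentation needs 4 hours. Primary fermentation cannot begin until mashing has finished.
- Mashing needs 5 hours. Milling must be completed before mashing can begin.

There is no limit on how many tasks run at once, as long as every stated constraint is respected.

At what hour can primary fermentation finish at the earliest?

Milling waits on its own release at hour 1, so it starts at hour 1 and finishes at 1 + 6 = hour 7.
Mashing waits on milling (finishes hour 7), so it starts at hour 7 and finishes at 7 + 5 = hour 12.
Primary fermentation cannot begin until mashing (finishes hour 12). It runs from hour 12 to 12 + 4 = hour 16.

16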